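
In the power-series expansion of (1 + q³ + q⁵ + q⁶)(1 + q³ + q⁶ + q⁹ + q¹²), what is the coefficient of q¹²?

3

(1 + q³ + q⁵ + q⁶) has coefficients 1,0,0,1,0,1,1 for degrees 0…6.
(1 + q³ + q⁶ + q⁹ + q¹²) has coefficients 1,0,0,1,0,0,1,0,0,1,0,0,1 for degrees 0…12.
[q¹²] = 1·1 + 1·1 + 1·0 + 1·1 = 3.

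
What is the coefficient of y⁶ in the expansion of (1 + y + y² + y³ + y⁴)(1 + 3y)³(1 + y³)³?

249

(1 + y + y² + y³ + y⁴) has coefficients 1,1,1,1,1 for degrees 0…4.
(1 + 3y)³ has coefficients 1,9,27,27,0,0,0 for degrees 0…6.
Finally multiplying by (1 + y³)³, the product of all factors after the first has coefficients 1,9,27,30,27,81,84 for degrees 0…6.
[y⁶] = 1·84 + 1·81 + 1·27 + 1·30 + 1·27 = 249.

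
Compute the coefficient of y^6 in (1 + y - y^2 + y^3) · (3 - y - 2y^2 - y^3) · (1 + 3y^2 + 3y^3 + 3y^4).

-16

(1 + y - y^2 + y^3) has coefficients 1,1,-1,1 for degrees 0…3.
(3 - y - 2y^2 - y^3) has coefficients 3,-1,-2,-1,0,0,0 for degrees 0…6.
Finally multiplying by (1 + 3y^2 + 3y^3 + 3y^4), the product of all factors after the first has coefficients 3,-1,7,5,0,-12,-9 for degrees 0…6.
[y^6] = 1·(-9) + 1·(-12) − 1·0 + 1·5 = -16.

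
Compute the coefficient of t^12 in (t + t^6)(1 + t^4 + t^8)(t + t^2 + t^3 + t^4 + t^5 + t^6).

3

(t + t^6) has coefficients 0,1,0,0,0,0,1 for degrees 0…6.
(1 + t^4 + t^8) has coefficients 1,0,0,0,1,0,0,0,1,0,0,0,0 for degrees 0…12.
Finally multiplying by (t + t^2 + t^3 + t^4 + t^5 + t^6), the product of all factors after the first has coefficients 0,1,1,1,1,2,2,1,1,2,2,1,1 for degrees 0…12.
[t^12] = 1·1 + 1·2 = 3.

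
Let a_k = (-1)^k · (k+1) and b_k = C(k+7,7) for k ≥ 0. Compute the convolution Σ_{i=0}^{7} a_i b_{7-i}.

The convolution is the t^7 coefficient of A(t)B(t).
Σ = 1·3432 − 2·1716 + 3·792 − 4·330 + 5·120 − 6·36 + 7·8 − 8·1 = 1488.

1488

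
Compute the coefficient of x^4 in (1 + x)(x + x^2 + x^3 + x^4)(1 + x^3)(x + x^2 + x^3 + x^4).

(1 + x) has coefficients 1,1 for degrees 0…1.
(x + x^2 + x^3 + x^4) has coefficients 0,1,1,1,1 for degrees 0…4.
Multiplying by (1 + x^3) gives running coefficients 0,1,1,1,2 for degrees 0…4.
Finally multiplying by (x + x^2 + x^3 + x^4), the product of all factors after the first has coefficients 0,0,1,2,3 for degrees 0…4.
[x^4] = 1·3 + 1·2 = 5.

5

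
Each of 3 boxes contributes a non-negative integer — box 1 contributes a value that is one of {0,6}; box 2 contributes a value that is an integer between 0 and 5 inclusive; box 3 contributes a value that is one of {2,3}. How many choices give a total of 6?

2

The generating function for the choices is (1 + x⁶)·(1 + x + x² + x³ + x⁴ + x⁵)·(x² + x³); the count is [x⁶].
(1 + x⁶) has coefficients 1,0,0,0,0,0,1 for degrees 0…6.
(1 + x + x² + x³ + x⁴ + x⁵) has coefficients 1,1,1,1,1,1,0 for degrees 0…6.
Finally multiplying by (x² + x³), the product of all factors after the first has coefficients 0,0,1,2,2,2,2 for degrees 0…6.
[x⁶] = 1·2 + 1·0 = 2.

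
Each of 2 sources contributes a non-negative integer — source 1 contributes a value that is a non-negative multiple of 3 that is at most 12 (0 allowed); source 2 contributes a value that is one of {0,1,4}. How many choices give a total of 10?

The generating function for the choices is (1 + t³ + t⁶ + t⁹ + t¹²)·(1 + t + t⁴); the count is [t¹⁰].
(1 + t³ + t⁶ + t⁹ + t¹²) has coefficients 1,0,0,1,0,0,1,0,0,1,0 for degrees 0…10.
(1 + t + t⁴) has coefficients 1,1,0,0,1,0,0,0,0,0,0 for degrees 0…10.
[t¹⁰] = 1·0 + 1·0 + 1·1 + 1·1 = 2.

2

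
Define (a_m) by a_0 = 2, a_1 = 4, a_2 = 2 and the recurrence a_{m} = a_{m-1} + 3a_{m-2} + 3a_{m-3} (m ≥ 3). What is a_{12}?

84158

The ordinary generating function has denominator 1 - y - 3y^2 - 3y^3.
Iterating the recurrence: a_0,…,a_{12} = 2, 4, 2, 20, 38, 104, 278, 704, 1850, 4796, 12458, 32396, 84158.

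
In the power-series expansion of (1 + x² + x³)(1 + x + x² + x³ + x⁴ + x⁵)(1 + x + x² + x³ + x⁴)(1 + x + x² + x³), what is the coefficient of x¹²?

17

(1 + x² + x³) has coefficients 1,0,1,1 for degrees 0…3.
(1 + x + x² + x³ + x⁴ + x⁵) has coefficients 1,1,1,1,1,1,0,0,0,0,0,0,0 for degrees 0…12.
Multiplying by (1 + x + x² + x³ + x⁴) gives running coefficients 1,2,3,4,5,5,4,3,2,1,0,0,0 for degrees 0…12.
Finally multiplying by (1 + x + x² + x³), the product of all factors after the first has coefficients 1,3,6,10,14,17,18,17,14,10,6,3,1 for degrees 0…12.
[x¹²] = 1·1 + 1·6 + 1·10 = 17.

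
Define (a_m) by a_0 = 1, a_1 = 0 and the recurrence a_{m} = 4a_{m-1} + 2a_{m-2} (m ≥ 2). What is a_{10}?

The ordinary generating function has denominator 1 - 4x - 2x^2.
Iterating the recurrence: a_0,…,a_{10} = 1, 0, 2, 8, 36, 160, 712, 3168, 14096, 62720, 279072.

279072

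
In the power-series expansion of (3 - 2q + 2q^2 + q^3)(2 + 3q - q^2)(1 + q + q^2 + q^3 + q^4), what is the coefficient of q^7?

(3 - 2q + 2q^2 + q^3) has coefficients 3,-2,2,1 for degrees 0…3.
(2 + 3q - q^2) has coefficients 2,3,-1,0,0,0,0,0 for degrees 0…7.
Finally multiplying by (1 + q + q^2 + q^3 + q^4), the product of all factors after the first has coefficients 2,5,4,4,4,2,-1,0 for degrees 0…7.
[q^7] = 3·0 − 2·(-1) + 2·2 + 1·4 = 10.

10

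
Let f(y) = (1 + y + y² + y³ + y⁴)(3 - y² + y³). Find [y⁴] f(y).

3

(1 + y + y² + y³ + y⁴) has coefficients 1,1,1,1,1 for degrees 0…4.
(3 - y² + y³) has coefficients 3,0,-1,1,0 for degrees 0…4.
[y⁴] = 1·0 + 1·1 + 1·(-1) + 1·0 + 1·3 = 3.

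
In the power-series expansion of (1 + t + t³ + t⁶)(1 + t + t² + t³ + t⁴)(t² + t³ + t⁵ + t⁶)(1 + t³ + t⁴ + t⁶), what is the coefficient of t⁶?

(1 + t + t³ + t⁶) has coefficients 1,1,0,1,0,0,1 for degrees 0…6.
(1 + t + t² + t³ + t⁴) has coefficients 1,1,1,1,1,0,0 for degrees 0…6.
Multiplying by (t² + t³ + t⁵ + t⁶) gives running coefficients 0,0,1,2,2,3,4 for degrees 0…6.
Finally multiplying by (1 + t³ + t⁴ + t⁶), the product of all factors after the first has coefficients 0,0,1,2,2,4,7 for degrees 0…6.
[t⁶] = 1·7 + 1·4 + 1·2 + 1·0 = 13.

13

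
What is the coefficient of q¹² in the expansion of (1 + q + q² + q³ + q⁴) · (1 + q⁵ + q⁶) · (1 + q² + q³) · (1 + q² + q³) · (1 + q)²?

58

(1 + q + q² + q³ + q⁴) has coefficients 1,1,1,1,1 for degrees 0…4.
(1 + q⁵ + q⁶) has coefficients 1,0,0,0,0,1,1,0,0,0,0,0,0 for degrees 0…12.
Multiplying by (1 + q² + q³) gives running coefficients 1,0,1,1,0,1,1,1,2,1,0,0,0 for degrees 0…12.
Multiplying by (1 + q² + q³) gives running coefficients 1,0,2,2,1,3,2,2,4,3,3,3,1 for degrees 0…12.
Finally multiplying by (1 + q)², the product of all factors after the first has coefficients 1,2,3,6,7,7,9,9,10,13,13,12,10 for degrees 0…12.
[q¹²] = 1·10 + 1·12 + 1·13 + 1·13 + 1·10 = 58.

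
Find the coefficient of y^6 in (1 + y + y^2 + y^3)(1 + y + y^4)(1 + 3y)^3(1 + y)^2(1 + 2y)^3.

9576

(1 + y + y^2 + y^3) has coefficients 1,1,1,1 for degrees 0…3.
(1 + y + y^4) has coefficients 1,1,0,0,1,0,0 for degrees 0…6.
Multiplying by (1 + 3y)^3 gives running coefficients 1,10,36,54,28,9,27 for degrees 0…6.
Multiplying by (1 + y)^2 gives running coefficients 1,12,57,136,172,119,73 for degrees 0…6.
Finally multiplying by (1 + 2y)^3, the product of all factors after the first has coefficients 1,18,141,630,1768,3239,3939 for degrees 0…6.
[y^6] = 1·3939 + 1·3239 + 1·1768 + 1·630 = 9576.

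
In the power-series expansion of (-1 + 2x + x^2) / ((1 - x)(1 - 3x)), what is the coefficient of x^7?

The denominator gives the recurrence a_n = 4a_(n−1) − 3a_(n−2) for n ≥ 3; the numerator fixes a_0 = -1, a_1 = -2, a_2 = -4.
Iterating: -1, -2, -4, -10, -28, -82, -244, -730, so a_7 = -730.

-730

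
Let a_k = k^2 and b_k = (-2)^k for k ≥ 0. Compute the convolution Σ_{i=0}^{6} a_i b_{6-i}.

Write out a_i and b_{6-i} for i = 0,…,6 and sum the products.
Σ = 0·64 + 1·(-32) + 4·16 + 9·(-8) + 16·4 + 25·(-2) + 36·1 = 10.

10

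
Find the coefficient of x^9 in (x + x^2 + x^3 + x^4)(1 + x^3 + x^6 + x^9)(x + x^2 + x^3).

(x + x^2 + x^3 + x^4) has coefficients 0,1,1,1,1 for degrees 0…4.
(1 + x^3 + x^6 + x^9) has coefficients 1,0,0,1,0,0,1,0,0,1 for degrees 0…9.
Finally multiplying by (x + x^2 + x^3), the product of all factors after the first has coefficients 0,1,1,1,1,1,1,1,1,1 for degrees 0…9.
[x^9] = 1·1 + 1·1 + 1·1 + 1·1 = 4.

4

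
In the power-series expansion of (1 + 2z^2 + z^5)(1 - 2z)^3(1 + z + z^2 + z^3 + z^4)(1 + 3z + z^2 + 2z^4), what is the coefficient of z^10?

-52

(1 + 2z^2 + z^5) has coefficients 1,0,2,0,0,1 for degrees 0…5.
(1 - 2z)^3 has coefficients 1,-6,12,-8,0,0,0,0,0,0,0 for degrees 0…10.
Multiplying by (1 + z + z^2 + z^3 + z^4) gives running coefficients 1,-5,7,-1,-1,-2,4,-8,0,0,0 for degrees 0…10.
Finally multiplying by (1 + 3z + z^2 + 2z^4), the product of all factors after the first has coefficients 1,-2,-7,15,5,-16,11,0,-22,-12,8 for degrees 0…10.
[z^10] = 1·8 + 2·(-22) + 1·(-16) = -52.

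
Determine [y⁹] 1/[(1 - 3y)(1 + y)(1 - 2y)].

The denominator gives the recurrence a_n = 4a_(n−1) − a_(n−2) − 6a_(n−3) for n ≥ 3; the numerator fixes a_0 = 1, a_1 = 4, a_2 = 15.
Iterating: 1, 4, 15, 50, 161, 504, 1555, 4750, 14421, 43604, so a_9 = 43604.

43604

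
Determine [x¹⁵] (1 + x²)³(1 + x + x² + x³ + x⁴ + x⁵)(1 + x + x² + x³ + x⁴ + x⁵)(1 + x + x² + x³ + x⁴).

59

(1 + x²)³ has coefficients 1,0,3,0,3,0,1 for degrees 0…6.
(1 + x + x² + x³ + x⁴ + x⁵) has coefficients 1,1,1,1,1,1,0,0,0,0,0,0,0,0,0,0 for degrees 0…15.
Multiplying by (1 + x + x² + x³ + x⁴ + x⁵) gives running coefficients 1,2,3,4,5,6,5,4,3,2,1,0,0,0,0,0 for degrees 0…15.
Finally multiplying by (1 + x + x² + x³ + x⁴), the product of all factors after the first has coefficients 1,3,6,10,15,20,23,24,23,20,15,10,6,3,1,0 for degrees 0…15.
[x¹⁵] = 1·0 + 3·3 + 3·10 + 1·20 = 59.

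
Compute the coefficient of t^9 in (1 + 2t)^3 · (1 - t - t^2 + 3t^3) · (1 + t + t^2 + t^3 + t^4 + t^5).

(1 + 2t)^3 has coefficients 1,6,12,8 for degrees 0…3.
(1 - t - t^2 + 3t^3) has coefficients 1,-1,-1,3,0,0,0,0,0,0 for degrees 0…9.
Finally multiplying by (1 + t + t^2 + t^3 + t^4 + t^5), the product of all factors after the first has coefficients 1,0,-1,2,2,2,1,2,3,0 for degrees 0…9.
[t^9] = 1·0 + 6·3 + 12·2 + 8·1 = 50.

50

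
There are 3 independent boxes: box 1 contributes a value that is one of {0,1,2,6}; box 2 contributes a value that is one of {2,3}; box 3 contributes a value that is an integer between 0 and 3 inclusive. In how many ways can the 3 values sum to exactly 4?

The generating function for the choices is (1 + q + q² + q⁶)·(q² + q³)·(1 + q + q² + q³); the count is [q⁴].
(1 + q + q² + q⁶) has coefficients 1,1,1,0,0 for degrees 0…4.
(q² + q³) has coefficients 0,0,1,1,0 for degrees 0…4.
Finally multiplying by (1 + q + q² + q³), the product of all factors after the first has coefficients 0,0,1,2,2 for degrees 0…4.
[q⁴] = 1·2 + 1·2 + 1·1 = 5.

5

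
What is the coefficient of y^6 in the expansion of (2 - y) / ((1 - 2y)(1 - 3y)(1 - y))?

The denominator gives the recurrence a_n = 6a_(n−1) − 11a_(n−2) + 6a_(n−3) for n ≥ 3; the numerator fixes a_0 = 2, a_1 = 11, a_2 = 44.
Iterating: 2, 11, 44, 155, 512, 1631, 5084, so a_6 = 5084.

5084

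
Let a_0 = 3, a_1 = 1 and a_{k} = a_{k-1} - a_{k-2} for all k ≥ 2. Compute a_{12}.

3

The ordinary generating function has denominator 1 - t + t^2.
Iterating the recurrence: a_0,…,a_{12} = 3, 1, -2, -3, -1, 2, 3, 1, -2, -3, -1, 2, 3.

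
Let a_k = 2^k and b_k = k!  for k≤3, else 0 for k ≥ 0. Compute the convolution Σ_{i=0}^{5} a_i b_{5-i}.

Write out a_i and b_{5-i} for i = 0,…,5 and sum the products.
Σ = 1·0 + 2·0 + 4·6 + 8·2 + 16·1 + 32·1 = 88.

88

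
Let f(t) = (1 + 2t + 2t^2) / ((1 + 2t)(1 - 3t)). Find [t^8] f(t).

7487

The denominator gives the recurrence a_n = a_(n−1) + 6a_(n−2) for n ≥ 3; the numerator fixes a_0 = 1, a_1 = 3, a_2 = 11.
Iterating: 1, 3, 11, 29, 95, 269, 839, 2453, 7487, so a_8 = 7487.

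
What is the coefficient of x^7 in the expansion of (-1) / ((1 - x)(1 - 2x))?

-255

Partial fractions give a closed form: a_n = (1)·1^n + (-2)·2^n.
At n = 7: a_7 = -255.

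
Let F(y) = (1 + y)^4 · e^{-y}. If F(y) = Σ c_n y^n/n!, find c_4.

-15

The EGF product rule gives c_4 = Σ_{k_1+k_2=4} C(4; k_1,k_2) · ∏ g_i(k_i), where (1+y)^4 gives the falling factorial (4)_k; e^{-y} gives (-1)^k.
g_1(k) for k = 0…4: 1, 4, 12, 24, 24.
g_2(k) for k = 0…4: 1, -1, 1, -1, 1.
c_4 = Σ_k C(4,k)·g_1(k)·g_2(4−k) = 1·1·1 + 4·4·(-1) + 6·12·1 + 4·24·(-1) + 1·24·1 = 1 − 16 + 72 − 96 + 24 = -15.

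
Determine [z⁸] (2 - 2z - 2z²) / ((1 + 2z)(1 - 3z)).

4630

The denominator gives the recurrence a_n = a_(n−1) + 6a_(n−2) for n ≥ 3; the numerator fixes a_0 = 2, a_1 = 0, a_2 = 10.
Iterating: 2, 0, 10, 10, 70, 130, 550, 1330, 4630, so a_8 = 4630.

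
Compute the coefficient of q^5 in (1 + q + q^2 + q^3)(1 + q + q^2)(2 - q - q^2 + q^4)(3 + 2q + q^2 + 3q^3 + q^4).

8

(1 + q + q^2 + q^3) has coefficients 1,1,1,1 for degrees 0…3.
(1 + q + q^2) has coefficients 1,1,1,0,0,0 for degrees 0…5.
Multiplying by (2 - q - q^2 + q^4) gives running coefficients 2,1,0,-2,0,1 for degrees 0…5.
Finally multiplying by (3 + 2q + q^2 + 3q^3 + q^4), the product of all factors after the first has coefficients 6,7,4,1,1,2 for degrees 0…5.
[q^5] = 1·2 + 1·1 + 1·1 + 1·4 = 8.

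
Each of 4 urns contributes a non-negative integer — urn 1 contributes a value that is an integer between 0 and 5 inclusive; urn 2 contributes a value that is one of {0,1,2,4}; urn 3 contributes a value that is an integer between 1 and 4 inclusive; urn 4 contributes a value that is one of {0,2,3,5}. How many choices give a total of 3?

7

The generating function for the choices is (1 + q + q^2 + q^3 + q^4 + q^5)·(1 + q + q^2 + q^4)·(q + q^2 + q^3 + q^4)·(1 + q^2 + q^3 + q^5); the count is [q^3].
(1 + q + q^2 + q^3 + q^4 + q^5) has coefficients 1,1,1,1 for degrees 0…3.
(1 + q + q^2 + q^4) has coefficients 1,1,1,0 for degrees 0…3.
Multiplying by (q + q^2 + q^3 + q^4) gives running coefficients 0,1,2,3 for degrees 0…3.
Finally multiplying by (1 + q^2 + q^3 + q^5), the product of all factors after the first has coefficients 0,1,2,4 for degrees 0…3.
[q^3] = 1·4 + 1·2 + 1·1 + 1·0 = 7.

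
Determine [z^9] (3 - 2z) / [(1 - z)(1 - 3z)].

The denominator gives the recurrence a_n = 4a_(n−1) − 3a_(n−2) for n ≥ 3; the numerator fixes a_0 = 3, a_1 = 10, a_2 = 31.
Iterating: 3, 10, 31, 94, 283, 850, 2551, 7654, 22963, 68890, so a_9 = 68890.

68890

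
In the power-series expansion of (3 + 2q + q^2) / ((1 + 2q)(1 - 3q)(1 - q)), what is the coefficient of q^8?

The denominator gives the recurrence a_n = 2a_(n−1) + 5a_(n−2) − 6a_(n−3) for n ≥ 3; the numerator fixes a_0 = 3, a_1 = 8, a_2 = 32.
Iterating: 3, 8, 32, 86, 284, 806, 2516, 7358, 22460, so a_8 = 22460.

22460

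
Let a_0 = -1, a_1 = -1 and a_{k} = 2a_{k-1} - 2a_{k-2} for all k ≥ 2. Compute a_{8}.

-16

The ordinary generating function has denominator 1 - 2x + 2x^2.
Iterating the recurrence: a_0,…,a_{8} = -1, -1, 0, 2, 4, 4, 0, -8, -16.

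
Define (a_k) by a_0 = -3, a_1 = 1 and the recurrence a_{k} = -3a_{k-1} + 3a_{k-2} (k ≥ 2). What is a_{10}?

-451737

The ordinary generating function has denominator 1 + 3q - 3q^2.
Iterating the recurrence: a_0,…,a_{10} = -3, 1, -12, 39, -153, 576, -2187, 8289, -31428, 119151, -451737.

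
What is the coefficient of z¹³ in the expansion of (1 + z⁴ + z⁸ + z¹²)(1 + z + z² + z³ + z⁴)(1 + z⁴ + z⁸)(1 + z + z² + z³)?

(1 + z⁴ + z⁸ + z¹²) has coefficients 1,0,0,0,1,0,0,0,1,0,0,0,1 for degrees 0…12.
(1 + z + z² + z³ + z⁴) has coefficients 1,1,1,1,1,0,0,0,0,0,0,0,0,0 for degrees 0…13.
Multiplying by (1 + z⁴ + z⁸) gives running coefficients 1,1,1,1,2,1,1,1,2,1,1,1,1,0 for degrees 0…13.
Finally multiplying by (1 + z + z² + z³), the product of all factors after the first has coefficients 1,2,3,4,5,5,5,5,5,5,5,5,4,3 for degrees 0…13.
[z¹³] = 1·3 + 1·5 + 1·5 + 1·2 = 15.

15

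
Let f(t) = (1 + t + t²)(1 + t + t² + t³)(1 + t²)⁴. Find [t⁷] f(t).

30

(1 + t + t²) has coefficients 1,1,1 for degrees 0…2.
(1 + t + t² + t³) has coefficients 1,1,1,1,0,0,0,0 for degrees 0…7.
Finally multiplying by (1 + t²)⁴, the product of all factors after the first has coefficients 1,1,5,5,10,10,10,10 for degrees 0…7.
[t⁷] = 1·10 + 1·10 + 1·10 = 30.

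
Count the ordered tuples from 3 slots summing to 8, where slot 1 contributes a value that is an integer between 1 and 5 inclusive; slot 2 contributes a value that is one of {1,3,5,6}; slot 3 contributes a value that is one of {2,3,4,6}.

8

The generating function for the choices is (q + q^2 + q^3 + q^4 + q^5)·(q + q^3 + q^5 + q^6)·(q^2 + q^3 + q^4 + q^6); the count is [q^8].
(q + q^2 + q^3 + q^4 + q^5) has coefficients 0,1,1,1,1,1 for degrees 0…5.
(q + q^3 + q^5 + q^6) has coefficients 0,1,0,1,0,1,1,0,0 for degrees 0…8.
Finally multiplying by (q^2 + q^3 + q^4 + q^6), the product of all factors after the first has coefficients 0,0,0,1,1,2,1,3,2 for degrees 0…8.
[q^8] = 1·3 + 1·1 + 1·2 + 1·1 + 1·1 = 8.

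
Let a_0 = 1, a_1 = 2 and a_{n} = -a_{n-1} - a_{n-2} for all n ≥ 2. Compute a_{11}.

-3

The ordinary generating function has denominator 1 + q + q^2.
Iterating the recurrence: a_0,…,a_{11} = 1, 2, -3, 1, 2, -3, 1, 2, -3, 1, 2, -3.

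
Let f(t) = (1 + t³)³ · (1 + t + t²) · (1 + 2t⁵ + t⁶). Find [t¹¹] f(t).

(1 + t³)³ has coefficients 1,0,0,3,0,0,3,0,0,1 for degrees 0…9.
(1 + t + t²) has coefficients 1,1,1,0,0,0,0,0,0,0,0,0 for degrees 0…11.
Finally multiplying by (1 + 2t⁵ + t⁶), the product of all factors after the first has coefficients 1,1,1,0,0,2,3,3,1,0,0,0 for degrees 0…11.
[t¹¹] = 1·0 + 3·1 + 3·2 + 1·1 = 10.

10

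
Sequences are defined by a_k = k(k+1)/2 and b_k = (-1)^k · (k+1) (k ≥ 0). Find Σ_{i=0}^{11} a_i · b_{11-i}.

21

This is [x^11] in the product of the two ordinary generating functions.
Σ = 0·(-12) + 1·11 + 3·(-10) + 6·9 + 10·(-8) + 15·7 + 21·(-6) + 28·5 + 36·(-4) + 45·3 + 55·(-2) + 66·1 = 21.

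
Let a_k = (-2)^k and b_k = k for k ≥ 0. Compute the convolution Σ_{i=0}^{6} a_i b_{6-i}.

Write out a_i and b_{6-i} for i = 0,…,6 and sum the products.
Σ = 1·6 − 2·5 + 4·4 − 8·3 + 16·2 − 32·1 + 64·0 = -12.

-12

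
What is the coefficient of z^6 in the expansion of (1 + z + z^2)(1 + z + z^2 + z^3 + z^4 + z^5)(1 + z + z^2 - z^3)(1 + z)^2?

24

(1 + z + z^2) has coefficients 1,1,1 for degrees 0…2.
(1 + z + z^2 + z^3 + z^4 + z^5) has coefficients 1,1,1,1,1,1,0 for degrees 0…6.
Multiplying by (1 + z + z^2 - z^3) gives running coefficients 1,2,3,2,2,2,1 for degrees 0…6.
Finally multiplying by (1 + z)^2, the product of all factors after the first has coefficients 1,4,8,10,9,8,7 for degrees 0…6.
[z^6] = 1·7 + 1·8 + 1·9 = 24.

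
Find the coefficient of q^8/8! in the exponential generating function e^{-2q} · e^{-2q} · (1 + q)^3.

The EGF product rule gives c_8 = Σ_{k_1+k_2+k_3=8} C(8; k_1,k_2,k_3) · ∏ g_i(k_i), where e^{-2q} gives (-2)^k; e^{-2q} gives (-2)^k; (1+q)^3 gives the falling factorial (3)_k.
g_1(k) for k = 0…8: 1, -2, 4, -8, 16, -32, 64, -128, 256.
g_2(k) for k = 0…8: 1, -2, 4, -8, 16, -32, 64, -128, 256.
g_3(k) for k = 0…8: 1, 3, 6, 6, 0, 0, 0, 0, 0.
First combine the last two factors: h(k) = Σ_j C(k,j)·g_2(j)·g_3(k−j) for k = 0…8: 1, 1, -2, -2, 16, -32, -32, 544, -2816.
c_8 = Σ_k C(8,k)·g_1(k)·h(8−k) = 1·1·(-2816) + 8·(-2)·544 + 28·4·(-32) + 56·(-8)·(-32) + 70·16·16 + 56·(-32)·(-2) + 28·64·(-2) + 8·(-128)·1 + 1·256·1 = −2816 − 8704 − 3584 + 14336 + 17920 + 3584 − 3584 − 1024 + 256 = 16384.

16384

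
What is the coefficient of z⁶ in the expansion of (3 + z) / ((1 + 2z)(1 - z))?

Partial fractions give a closed form: a_n = (5/3)·(-2)^n + (4/3)·1^n.
At n = 6: a_6 = 108.

108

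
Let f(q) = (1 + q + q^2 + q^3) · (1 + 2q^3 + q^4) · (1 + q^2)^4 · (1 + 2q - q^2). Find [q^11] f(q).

48

(1 + q + q^2 + q^3) has coefficients 1,1,1,1 for degrees 0…3.
(1 + 2q^3 + q^4) has coefficients 1,0,0,2,1,0,0,0,0,0,0,0 for degrees 0…11.
Multiplying by (1 + q^2)^4 gives running coefficients 1,0,4,2,7,8,8,12,7,8,4,2 for degrees 0…11.
Finally multiplying by (1 + 2q - q^2), the product of all factors after the first has coefficients 1,2,3,10,7,20,17,20,23,10,13,2 for degrees 0…11.
[q^11] = 1·2 + 1·13 + 1·10 + 1·23 = 48.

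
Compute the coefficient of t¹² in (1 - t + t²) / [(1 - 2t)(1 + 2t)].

5120

The denominator gives the recurrence a_n = 4a_(n−2) for n ≥ 3; the numerator fixes a_0 = 1, a_1 = -1, a_2 = 5.
Iterating: 1, -1, 5, -4, 20, -16, 80, -64, 320, -256, 1280, -1024, 5120, so a_12 = 5120.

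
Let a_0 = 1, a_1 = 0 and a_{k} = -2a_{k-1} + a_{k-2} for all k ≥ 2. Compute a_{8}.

169

The ordinary generating function has denominator 1 + 2t - t^2.
Iterating the recurrence: a_0,…,a_{8} = 1, 0, 1, -2, 5, -12, 29, -70, 169.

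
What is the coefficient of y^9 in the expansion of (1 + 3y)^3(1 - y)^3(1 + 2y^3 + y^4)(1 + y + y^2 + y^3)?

(1 + 3y)^3 has coefficients 1,9,27,27 for degrees 0…3.
(1 - y)^3 has coefficients 1,-3,3,-1,0,0,0,0,0,0 for degrees 0…9.
Multiplying by (1 + 2y^3 + y^4) gives running coefficients 1,-3,3,1,-5,3,1,-1,0,0 for degrees 0…9.
Finally multiplying by (1 + y + y^2 + y^3), the product of all factors after the first has coefficients 1,-2,1,2,-4,2,0,-2,3,0 for degrees 0…9.
[y^9] = 1·0 + 9·3 + 27·(-2) + 27·0 = -27.

-27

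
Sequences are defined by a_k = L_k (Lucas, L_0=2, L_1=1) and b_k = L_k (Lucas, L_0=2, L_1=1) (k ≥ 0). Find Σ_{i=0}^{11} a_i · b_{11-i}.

2676

Write out a_i and b_{11-i} for i = 0,…,11 and sum the products.
Σ = 2·199 + 1·123 + 3·76 + 4·47 + 7·29 + 11·18 + 18·11 + 29·7 + 47·4 + 76·3 + 123·1 + 199·2 = 2676.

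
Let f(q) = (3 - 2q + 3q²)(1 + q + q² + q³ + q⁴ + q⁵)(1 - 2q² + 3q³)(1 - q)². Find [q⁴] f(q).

(3 - 2q + 3q²) has coefficients 3,-2,3 for degrees 0…2.
(1 + q + q² + q³ + q⁴ + q⁵) has coefficients 1,1,1,1,1 for degrees 0…4.
Multiplying by (1 - 2q² + 3q³) gives running coefficients 1,1,-1,2,2 for degrees 0…4.
Finally multiplying by (1 - q)², the product of all factors after the first has coefficients 1,-1,-2,5,-3 for degrees 0…4.
[q⁴] = 3·(-3) − 2·5 + 3·(-2) = -25.

-25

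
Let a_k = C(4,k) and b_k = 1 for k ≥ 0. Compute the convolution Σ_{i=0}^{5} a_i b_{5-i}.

Write out a_i and b_{5-i} for i = 0,…,5 and sum the products.
Σ = 1·1 + 4·1 + 6·1 + 4·1 + 1·1 + 0·1 = 16.

16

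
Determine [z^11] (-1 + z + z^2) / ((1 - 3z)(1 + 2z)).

The denominator gives the recurrence a_n = a_(n−1) + 6a_(n−2) for n ≥ 3; the numerator fixes a_0 = -1, a_1 = 0, a_2 = -5.
Iterating: -1, 0, -5, -5, -35, -65, -275, -665, -2315, -6305, -20195, -58025, so a_11 = -58025.

-58025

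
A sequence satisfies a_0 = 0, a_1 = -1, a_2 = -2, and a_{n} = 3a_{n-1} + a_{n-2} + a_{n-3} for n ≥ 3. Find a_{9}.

The ordinary generating function has denominator 1 - 3t - t^2 - t^3.
Iterating the recurrence: a_0,…,a_{9} = 0, -1, -2, -7, -24, -81, -274, -927, -3136, -10609.

-10609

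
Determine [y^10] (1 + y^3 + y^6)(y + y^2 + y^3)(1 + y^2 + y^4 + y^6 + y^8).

4

(1 + y^3 + y^6) has coefficients 1,0,0,1,0,0,1 for degrees 0…6.
(y + y^2 + y^3) has coefficients 0,1,1,1,0,0,0,0,0,0,0 for degrees 0…10.
Finally multiplying by (1 + y^2 + y^4 + y^6 + y^8), the product of all factors after the first has coefficients 0,1,1,2,1,2,1,2,1,2,1 for degrees 0…10.
[y^10] = 1·1 + 1·2 + 1·1 = 4.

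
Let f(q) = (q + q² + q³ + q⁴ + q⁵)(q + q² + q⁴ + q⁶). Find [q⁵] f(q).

3

(q + q² + q³ + q⁴ + q⁵) has coefficients 0,1,1,1,1,1 for degrees 0…5.
(q + q² + q⁴ + q⁶) has coefficients 0,1,1,0,1,0 for degrees 0…5.
[q⁵] = 1·1 + 1·0 + 1·1 + 1·1 + 1·0 = 3.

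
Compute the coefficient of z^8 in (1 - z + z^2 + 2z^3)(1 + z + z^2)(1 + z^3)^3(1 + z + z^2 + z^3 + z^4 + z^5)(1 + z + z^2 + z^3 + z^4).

120

(1 - z + z^2 + 2z^3) has coefficients 1,-1,1,2 for degrees 0…3.
(1 + z + z^2) has coefficients 1,1,1,0,0,0,0,0,0 for degrees 0…8.
Multiplying by (1 + z^3)^3 gives running coefficients 1,1,1,3,3,3,3,3,3 for degrees 0…8.
Multiplying by (1 + z + z^2 + z^3 + z^4 + z^5) gives running coefficients 1,2,3,6,9,12,14,16,18 for degrees 0…8.
Finally multiplying by (1 + z + z^2 + z^3 + z^4), the product of all factors after the first has coefficients 1,3,6,12,21,32,44,57,69 for degrees 0…8.
[z^8] = 1·69 − 1·57 + 1·44 + 2·32 = 120.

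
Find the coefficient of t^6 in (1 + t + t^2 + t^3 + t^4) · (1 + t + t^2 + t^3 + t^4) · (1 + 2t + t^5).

(1 + t + t^2 + t^3 + t^4) has coefficients 1,1,1,1,1 for degrees 0…4.
(1 + t + t^2 + t^3 + t^4) has coefficients 1,1,1,1,1,0,0 for degrees 0…6.
Finally multiplying by (1 + 2t + t^5), the product of all factors after the first has coefficients 1,3,3,3,3,3,1 for degrees 0…6.
[t^6] = 1·1 + 1·3 + 1·3 + 1·3 + 1·3 = 13.

13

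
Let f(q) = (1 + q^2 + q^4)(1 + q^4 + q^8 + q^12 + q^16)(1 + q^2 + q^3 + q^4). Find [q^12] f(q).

(1 + q^2 + q^4) has coefficients 1,0,1,0,1 for degrees 0…4.
(1 + q^4 + q^8 + q^12 + q^16) has coefficients 1,0,0,0,1,0,0,0,1,0,0,0,1 for degrees 0…12.
Finally multiplying by (1 + q^2 + q^3 + q^4), the product of all factors after the first has coefficients 1,0,1,1,2,0,1,1,2,0,1,1,2 for degrees 0…12.
[q^12] = 1·2 + 1·1 + 1·2 = 5.

5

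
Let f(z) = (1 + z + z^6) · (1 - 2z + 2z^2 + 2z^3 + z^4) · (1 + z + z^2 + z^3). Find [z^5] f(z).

(1 + z + z^6) has coefficients 1,1,0,0,0,0 for degrees 0…5.
(1 - 2z + 2z^2 + 2z^3 + z^4) has coefficients 1,-2,2,2,1,0 for degrees 0…5.
Finally multiplying by (1 + z + z^2 + z^3), the product of all factors after the first has coefficients 1,-1,1,3,3,5 for degrees 0…5.
[z^5] = 1·5 + 1·3 = 8.

8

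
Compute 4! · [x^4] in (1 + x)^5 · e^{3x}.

The EGF product rule gives c_4 = Σ_{k_1+k_2=4} C(4; k_1,k_2) · ∏ g_i(k_i), where (1+x)^5 gives the falling factorial (5)_k; e^{3x} gives (3)^k.
g_1(k) for k = 0…4: 1, 5, 20, 60, 120.
g_2(k) for k = 0…4: 1, 3, 9, 27, 81.
c_4 = Σ_k C(4,k)·g_1(k)·g_2(4−k) = 1·1·81 + 4·5·27 + 6·20·9 + 4·60·3 + 1·120·1 = 81 + 540 + 1080 + 720 + 120 = 2541.

2541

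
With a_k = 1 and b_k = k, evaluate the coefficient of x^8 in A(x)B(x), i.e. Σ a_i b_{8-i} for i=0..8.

36

Write out a_i and b_{8-i} for i = 0,…,8 and sum the products.
Σ = 1·8 + 1·7 + 1·6 + 1·5 + 1·4 + 1·3 + 1·2 + 1·1 + 1·0 = 36.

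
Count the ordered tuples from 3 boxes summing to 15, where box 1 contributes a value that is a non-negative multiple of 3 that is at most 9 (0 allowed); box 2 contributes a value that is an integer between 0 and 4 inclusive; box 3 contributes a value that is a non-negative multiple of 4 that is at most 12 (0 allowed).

5

The generating function for the choices is (1 + q³ + q⁶ + q⁹)·(1 + q + q² + q³ + q⁴)·(1 + q⁴ + q⁸ + q¹²); the count is [q¹⁵].
(1 + q³ + q⁶ + q⁹) has coefficients 1,0,0,1,0,0,1,0,0,1 for degrees 0…9.
(1 + q + q² + q³ + q⁴) has coefficients 1,1,1,1,1,0,0,0,0,0,0,0,0,0,0,0 for degrees 0…15.
Finally multiplying by (1 + q⁴ + q⁸ + q¹²), the product of all factors after the first has coefficients 1,1,1,1,2,1,1,1,2,1,1,1,2,1,1,1 for degrees 0…15.
[q¹⁵] = 1·1 + 1·2 + 1·1 + 1·1 = 5.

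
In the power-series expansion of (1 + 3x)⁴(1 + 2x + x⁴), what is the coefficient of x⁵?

174

(1 + 3x)⁴ has coefficients 1,12,54,108,81 for degrees 0…4.
(1 + 2x + x⁴) has coefficients 1,2,0,0,1,0 for degrees 0…5.
[x⁵] = 1·0 + 12·1 + 54·0 + 108·0 + 81·2 = 174.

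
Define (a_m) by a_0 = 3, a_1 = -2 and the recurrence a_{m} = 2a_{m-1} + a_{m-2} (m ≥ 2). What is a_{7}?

The ordinary generating function has denominator 1 - 2t - t^2.
Iterating the recurrence: a_0,…,a_{7} = 3, -2, -1, -4, -9, -22, -53, -128.

-128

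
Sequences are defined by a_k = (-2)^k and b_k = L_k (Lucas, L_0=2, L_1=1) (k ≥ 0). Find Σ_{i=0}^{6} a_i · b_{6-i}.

The convolution is the t^6 coefficient of A(t)B(t).
Σ = 1·18 − 2·11 + 4·7 − 8·4 + 16·3 − 32·1 + 64·2 = 136.

136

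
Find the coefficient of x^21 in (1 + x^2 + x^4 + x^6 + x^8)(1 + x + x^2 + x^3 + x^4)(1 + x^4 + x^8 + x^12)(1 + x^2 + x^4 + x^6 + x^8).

(1 + x^2 + x^4 + x^6 + x^8) has coefficients 1,0,1,0,1,0,1,0,1 for degrees 0…8.
(1 + x + x^2 + x^3 + x^4) has coefficients 1,1,1,1,1,0,0,0,0,0,0,0,0,0,0,0,0,0,0,0,0,0 for degrees 0…21.
Multiplying by (1 + x^4 + x^8 + x^12) gives running coefficients 1,1,1,1,2,1,1,1,2,1,1,1,2,1,1,1,1,0,0,0,0,0 for degrees 0…21.
Finally multiplying by (1 + x^2 + x^4 + x^6 + x^8), the product of all factors after the first has coefficients 1,1,2,2,4,3,5,4,7,5,7,5,8,5,7,5,7,4,5,3,4,2 for degrees 0…21.
[x^21] = 1·2 + 1·3 + 1·4 + 1·5 + 1·5 = 19.

19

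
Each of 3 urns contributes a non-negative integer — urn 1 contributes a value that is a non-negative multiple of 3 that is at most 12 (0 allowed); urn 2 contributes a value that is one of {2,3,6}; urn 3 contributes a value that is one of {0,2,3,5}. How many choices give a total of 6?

The generating function for the choices is (1 + z^3 + z^6 + z^9 + z^12)·(z^2 + z^3 + z^6)·(1 + z^2 + z^3 + z^5); the count is [z^6].
(1 + z^3 + z^6 + z^9 + z^12) has coefficients 1,0,0,1,0,0,1 for degrees 0…6.
(z^2 + z^3 + z^6) has coefficients 0,0,1,1,0,0,1 for degrees 0…6.
Finally multiplying by (1 + z^2 + z^3 + z^5), the product of all factors after the first has coefficients 0,0,1,1,1,2,2 for degrees 0…6.
[z^6] = 1·2 + 1·1 + 1·0 = 3.

3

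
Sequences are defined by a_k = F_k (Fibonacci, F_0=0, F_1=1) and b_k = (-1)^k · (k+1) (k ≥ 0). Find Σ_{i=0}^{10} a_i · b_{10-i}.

12

This is [x^10] in the product of the two ordinary generating functions.
Σ = 0·11 + 1·(-10) + 1·9 + 2·(-8) + 3·7 + 5·(-6) + 8·5 + 13·(-4) + 21·3 + 34·(-2) + 55·1 = 12.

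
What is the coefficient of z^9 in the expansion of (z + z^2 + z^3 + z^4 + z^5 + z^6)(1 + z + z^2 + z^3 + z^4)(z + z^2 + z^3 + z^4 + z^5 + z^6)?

24

(z + z^2 + z^3 + z^4 + z^5 + z^6) has coefficients 0,1,1,1,1,1,1 for degrees 0…6.
(1 + z + z^2 + z^3 + z^4) has coefficients 1,1,1,1,1,0,0,0,0,0 for degrees 0…9.
Finally multiplying by (z + z^2 + z^3 + z^4 + z^5 + z^6), the product of all factors after the first has coefficients 0,1,2,3,4,5,5,4,3,2 for degrees 0…9.
[z^9] = 1·3 + 1·4 + 1·5 + 1·5 + 1·4 + 1·3 = 24.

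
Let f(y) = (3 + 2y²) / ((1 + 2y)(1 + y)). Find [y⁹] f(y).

-3579

The denominator gives the recurrence a_n = −3a_(n−1) − 2a_(n−2) for n ≥ 3; the numerator fixes a_0 = 3, a_1 = -9, a_2 = 23.
Iterating: 3, -9, 23, -51, 107, -219, 443, -891, 1787, -3579, so a_9 = -3579.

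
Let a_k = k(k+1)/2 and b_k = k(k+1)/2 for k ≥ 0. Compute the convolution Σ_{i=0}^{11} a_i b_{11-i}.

This is [x^11] in the product of the two ordinary generating functions.
Σ = 0·66 + 1·55 + 3·45 + 6·36 + 10·28 + 15·21 + 21·15 + 28·10 + 36·6 + 45·3 + 55·1 + 66·0 = 2002.

2002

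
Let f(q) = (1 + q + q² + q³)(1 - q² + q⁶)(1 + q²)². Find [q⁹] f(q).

(1 + q + q² + q³) has coefficients 1,1,1,1 for degrees 0…3.
(1 - q² + q⁶) has coefficients 1,0,-1,0,0,0,1,0,0,0 for degrees 0…9.
Finally multiplying by (1 + q²)², the product of all factors after the first has coefficients 1,0,1,0,-1,0,0,0,2,0 for degrees 0…9.
[q⁹] = 1·0 + 1·2 + 1·0 + 1·0 = 2.

2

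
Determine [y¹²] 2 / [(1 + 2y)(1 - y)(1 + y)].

10922

Partial fractions give a closed form: a_n = (8/3)·(-2)^n + (1/3)·1^n + (-1)·(-1)^n.
At n = 12: a_12 = 10922.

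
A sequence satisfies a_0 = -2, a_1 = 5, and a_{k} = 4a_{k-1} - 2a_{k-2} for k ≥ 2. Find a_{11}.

The ordinary generating function has denominator 1 - 4t + 2t^2.
Iterating the recurrence: a_0,…,a_{11} = -2, 5, 24, 86, 296, 1012, 3456, 11800, 40288, 137552, 469632, 1603424.

1603424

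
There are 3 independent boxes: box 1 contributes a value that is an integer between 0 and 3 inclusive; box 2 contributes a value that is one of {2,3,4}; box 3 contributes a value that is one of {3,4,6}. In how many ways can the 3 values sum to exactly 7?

5

The generating function for the choices is (1 + z + z^2 + z^3)·(z^2 + z^3 + z^4)·(z^3 + z^4 + z^6); the count is [z^7].
(1 + z + z^2 + z^3) has coefficients 1,1,1,1 for degrees 0…3.
(z^2 + z^3 + z^4) has coefficients 0,0,1,1,1,0,0,0 for degrees 0…7.
Finally multiplying by (z^3 + z^4 + z^6), the product of all factors after the first has coefficients 0,0,0,0,0,1,2,2 for degrees 0…7.
[z^7] = 1·2 + 1·2 + 1·1 + 1·0 = 5.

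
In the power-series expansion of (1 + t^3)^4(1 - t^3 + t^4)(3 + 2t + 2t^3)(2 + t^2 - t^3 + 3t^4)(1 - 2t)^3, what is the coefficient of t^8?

(1 + t^3)^4 has coefficients 1,0,0,4,0,0,6,0,0 for degrees 0…8.
(1 - t^3 + t^4) has coefficients 1,0,0,-1,1,0,0,0,0 for degrees 0…8.
Multiplying by (3 + 2t + 2t^3) gives running coefficients 3,2,0,-1,1,2,-2,2,0 for degrees 0…8.
Multiplying by (2 + t^2 - t^3 + 3t^4) gives running coefficients 6,4,3,-3,9,9,-2,2,-1 for degrees 0…8.
Finally multiplying by (1 - 2t)^3, the product of all factors after the first has coefficients 6,-32,51,-21,31,-105,76,50,-109 for degrees 0…8.
[t^8] = 1·(-109) + 4·(-105) + 6·51 = -223.

-223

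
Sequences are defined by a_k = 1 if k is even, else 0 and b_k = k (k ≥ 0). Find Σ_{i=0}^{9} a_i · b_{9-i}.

25

The convolution is the x^9 coefficient of A(x)B(x).
Σ = 1·9 + 0·8 + 1·7 + 0·6 + 1·5 + 0·4 + 1·3 + 0·2 + 1·1 + 0·0 = 25.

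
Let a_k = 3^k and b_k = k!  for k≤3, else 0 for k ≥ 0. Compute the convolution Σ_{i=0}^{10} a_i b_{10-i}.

104976

The convolution is the t^10 coefficient of A(t)B(t).
Σ = 1·0 + 3·0 + 9·0 + 27·0 + 81·0 + 243·0 + 729·0 + 2187·6 + 6561·2 + 19683·1 + 59049·1 = 104976.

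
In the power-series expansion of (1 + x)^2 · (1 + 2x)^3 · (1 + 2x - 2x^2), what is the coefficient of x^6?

(1 + x)^2 has coefficients 1,2,1 for degrees 0…2.
(1 + 2x)^3 has coefficients 1,6,12,8,0,0,0 for degrees 0…6.
Finally multiplying by (1 + 2x - 2x^2), the product of all factors after the first has coefficients 1,8,22,20,-8,-16,0 for degrees 0…6.
[x^6] = 1·0 + 2·(-16) + 1·(-8) = -40.

-40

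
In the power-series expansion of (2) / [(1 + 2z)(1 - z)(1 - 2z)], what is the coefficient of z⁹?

682

The denominator gives the recurrence a_n = a_(n−1) + 4a_(n−2) − 4a_(n−3) for n ≥ 3; the numerator fixes a_0 = 2, a_1 = 2, a_2 = 10.
Iterating: 2, 2, 10, 10, 42, 42, 170, 170, 682, 682, so a_9 = 682.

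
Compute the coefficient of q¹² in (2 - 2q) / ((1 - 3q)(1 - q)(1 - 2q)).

Partial fractions give a closed form: a_n = (6)·3^n + (-4)·2^n.
At n = 12: a_12 = 3172262.

3172262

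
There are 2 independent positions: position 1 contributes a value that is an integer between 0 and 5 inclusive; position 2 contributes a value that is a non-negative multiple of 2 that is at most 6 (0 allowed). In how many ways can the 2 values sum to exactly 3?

The generating function for the choices is (1 + q + q² + q³ + q⁴ + q⁵)·(1 + q² + q⁴ + q⁶); the count is [q³].
(1 + q + q² + q³ + q⁴ + q⁵) has coefficients 1,1,1,1 for degrees 0…3.
(1 + q² + q⁴ + q⁶) has coefficients 1,0,1,0 for degrees 0…3.
[q³] = 1·0 + 1·1 + 1·0 + 1·1 = 2.

2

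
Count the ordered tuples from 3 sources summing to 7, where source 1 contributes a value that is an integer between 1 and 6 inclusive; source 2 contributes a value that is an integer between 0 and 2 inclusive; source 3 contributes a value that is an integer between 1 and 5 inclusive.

14

The generating function for the choices is (y + y² + y³ + y⁴ + y⁵ + y⁶)·(1 + y + y²)·(y + y² + y³ + y⁴ + y⁵); the count is [y⁷].
(y + y² + y³ + y⁴ + y⁵ + y⁶) has coefficients 0,1,1,1,1,1,1 for degrees 0…6.
(1 + y + y²) has coefficients 1,1,1,0,0,0,0,0 for degrees 0…7.
Finally multiplying by (y + y² + y³ + y⁴ + y⁵), the product of all factors after the first has coefficients 0,1,2,3,3,3,2,1 for degrees 0…7.
[y⁷] = 1·2 + 1·3 + 1·3 + 1·3 + 1·2 + 1·1 = 14.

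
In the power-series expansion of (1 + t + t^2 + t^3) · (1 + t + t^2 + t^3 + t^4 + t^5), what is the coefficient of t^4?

(1 + t + t^2 + t^3) has coefficients 1,1,1,1 for degrees 0…3.
(1 + t + t^2 + t^3 + t^4 + t^5) has coefficients 1,1,1,1,1 for degrees 0…4.
[t^4] = 1·1 + 1·1 + 1·1 + 1·1 = 4.

4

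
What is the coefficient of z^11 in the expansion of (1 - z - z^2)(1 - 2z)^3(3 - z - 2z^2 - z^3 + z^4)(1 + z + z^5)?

(1 - z - z^2) has coefficients 1,-1,-1 for degrees 0…2.
(1 - 2z)^3 has coefficients 1,-6,12,-8,0,0,0,0,0,0,0,0 for degrees 0…11.
Multiplying by (3 - z - 2z^2 - z^3 + z^4) gives running coefficients 3,-19,40,-25,-9,-2,20,-8,0,0,0,0 for degrees 0…11.
Finally multiplying by (1 + z + z^5), the product of all factors after the first has coefficients 3,-16,21,15,-34,-8,-1,52,-33,-9,-2,20 for degrees 0…11.
[z^11] = 1·20 − 1·(-2) − 1·(-9) = 31.

31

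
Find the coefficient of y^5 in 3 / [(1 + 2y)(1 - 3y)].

Partial fractions give a closed form: a_n = (6/5)·(-2)^n + (9/5)·3^n.
At n = 5: a_5 = 399.

399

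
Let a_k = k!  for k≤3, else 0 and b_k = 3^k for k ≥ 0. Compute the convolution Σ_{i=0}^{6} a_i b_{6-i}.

1296

Write out a_i and b_{6-i} for i = 0,…,6 and sum the products.
Σ = 1·729 + 1·243 + 2·81 + 6·27 + 0·9 + 0·3 + 0·1 = 1296.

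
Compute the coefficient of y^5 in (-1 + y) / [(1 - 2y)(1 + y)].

-10

Partial fractions give a closed form: a_n = (-1/3)·2^n + (-2/3)·(-1)^n.
At n = 5: a_5 = -10.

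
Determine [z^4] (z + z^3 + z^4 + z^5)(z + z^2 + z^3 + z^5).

(z + z^3 + z^4 + z^5) has coefficients 0,1,0,1,1 for degrees 0…4.
(z + z^2 + z^3 + z^5) has coefficients 0,1,1,1,0 for degrees 0…4.
[z^4] = 1·1 + 1·1 + 1·0 = 2.

2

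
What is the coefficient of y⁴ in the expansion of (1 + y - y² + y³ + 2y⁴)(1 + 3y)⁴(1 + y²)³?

(1 + y - y² + y³ + 2y⁴) has coefficients 1,1,-1,1,2 for degrees 0…4.
(1 + 3y)⁴ has coefficients 1,12,54,108,81 for degrees 0…4.
Finally multiplying by (1 + y²)³, the product of all factors after the first has coefficients 1,12,57,144,246 for degrees 0…4.
[y⁴] = 1·246 + 1·144 − 1·57 + 1·12 + 2·1 = 347.

347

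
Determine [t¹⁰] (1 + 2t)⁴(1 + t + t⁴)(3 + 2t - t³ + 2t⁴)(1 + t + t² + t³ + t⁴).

593

(1 + 2t)⁴ has coefficients 1,8,24,32,16 for degrees 0…4.
(1 + t + t⁴) has coefficients 1,1,0,0,1,0,0,0,0,0,0 for degrees 0…10.
Multiplying by (3 + 2t - t³ + 2t⁴) gives running coefficients 3,5,2,-1,4,4,0,-1,2,0,0 for degrees 0…10.
Finally multiplying by (1 + t + t² + t³ + t⁴), the product of all factors after the first has coefficients 3,8,10,9,13,14,9,6,9,5,1 for degrees 0…10.
[t¹⁰] = 1·1 + 8·5 + 24·9 + 32·6 + 16·9 = 593.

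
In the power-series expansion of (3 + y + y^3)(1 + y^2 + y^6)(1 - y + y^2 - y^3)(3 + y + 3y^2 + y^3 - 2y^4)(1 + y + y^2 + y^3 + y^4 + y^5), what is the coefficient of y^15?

(3 + y + y^3) has coefficients 3,1,0,1 for degrees 0…3.
(1 + y^2 + y^6) has coefficients 1,0,1,0,0,0,1,0,0,0,0,0,0,0,0,0 for degrees 0…15.
Multiplying by (1 - y + y^2 - y^3) gives running coefficients 1,-1,2,-2,1,-1,1,-1,1,-1,0,0,0,0,0,0 for degrees 0…15.
Multiplying by (3 + y + 3y^2 + y^3 - 2y^4) gives running coefficients 3,-2,8,-6,4,-4,-1,0,2,-2,-1,0,-3,2,0,0 for degrees 0…15.
Finally multiplying by (1 + y + y^2 + y^3 + y^4 + y^5), the product of all factors after the first has coefficients 3,1,9,3,7,3,-1,1,-5,-1,-6,-2,-4,-2,-4,-2 for degrees 0…15.
[y^15] = 3·(-2) + 1·(-4) + 1·(-4) = -14.

-14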